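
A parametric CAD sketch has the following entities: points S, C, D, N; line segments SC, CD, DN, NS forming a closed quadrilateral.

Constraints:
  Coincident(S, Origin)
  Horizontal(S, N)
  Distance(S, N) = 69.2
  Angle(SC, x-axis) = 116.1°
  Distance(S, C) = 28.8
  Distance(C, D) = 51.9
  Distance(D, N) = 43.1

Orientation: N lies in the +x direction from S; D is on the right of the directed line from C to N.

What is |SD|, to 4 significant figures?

27.93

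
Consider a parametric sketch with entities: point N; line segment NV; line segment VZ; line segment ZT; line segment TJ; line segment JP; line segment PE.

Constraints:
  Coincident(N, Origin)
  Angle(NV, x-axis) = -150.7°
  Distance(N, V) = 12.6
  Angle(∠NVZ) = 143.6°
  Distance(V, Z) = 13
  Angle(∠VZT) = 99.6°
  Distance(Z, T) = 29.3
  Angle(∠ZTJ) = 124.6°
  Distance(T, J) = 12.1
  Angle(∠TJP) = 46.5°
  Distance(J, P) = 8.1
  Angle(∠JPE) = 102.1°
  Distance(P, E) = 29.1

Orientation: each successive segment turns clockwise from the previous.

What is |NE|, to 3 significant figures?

50.0

∠TJP = 46.5° gives JP at -96.4° from the x-axis; with |JP| = 8.1, P = (-16.4, 24.0). ∠JPE = 102.1° gives PE at -174° from the x-axis; with |PE| = 29.1, E = (-45.4, 21.1). Then |NE| = |E − N| = 50.0.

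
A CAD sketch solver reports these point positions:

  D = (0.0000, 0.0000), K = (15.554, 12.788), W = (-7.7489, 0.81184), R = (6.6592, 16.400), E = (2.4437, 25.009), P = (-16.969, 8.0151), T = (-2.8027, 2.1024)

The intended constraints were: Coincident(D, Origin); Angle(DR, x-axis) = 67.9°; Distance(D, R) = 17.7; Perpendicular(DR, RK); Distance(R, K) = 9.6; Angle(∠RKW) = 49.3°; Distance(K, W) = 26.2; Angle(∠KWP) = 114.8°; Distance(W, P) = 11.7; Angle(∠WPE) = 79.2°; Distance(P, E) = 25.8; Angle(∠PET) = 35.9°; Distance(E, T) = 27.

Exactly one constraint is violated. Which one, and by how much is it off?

Distance(E, T) = 27 — off by 3.50.

D = (0.00, 0.00) ✓; DR at 67.90° ✓; |DR| = 17.70 ✓; ∠(DR, RK) = 90.00° ✓; |RK| = 9.600 ✓; ∠RKW = 49.30° ✓; |KW| = 26.20 ✓; ∠KWP = 114.8° ✓; |WP| = 11.70 ✓; ∠WPE = 79.20° ✓; |PE| = 25.80 ✓; ∠PET = 35.90° ✓; |ET| = 23.50 ✗.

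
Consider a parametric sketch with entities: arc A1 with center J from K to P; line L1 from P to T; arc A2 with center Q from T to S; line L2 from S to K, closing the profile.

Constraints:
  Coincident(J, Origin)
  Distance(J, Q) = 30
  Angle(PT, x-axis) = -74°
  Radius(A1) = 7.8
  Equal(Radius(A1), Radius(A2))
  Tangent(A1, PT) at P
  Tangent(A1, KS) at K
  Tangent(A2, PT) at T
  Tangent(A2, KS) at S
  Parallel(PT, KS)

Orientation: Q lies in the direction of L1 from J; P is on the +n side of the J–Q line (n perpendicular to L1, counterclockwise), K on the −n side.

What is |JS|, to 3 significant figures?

31.0

The slot axis is L1's direction at -74.0°, so u = (cos -74.0°, sin -74.0°) = (0.276, -0.961) and n = (−sin -74.0°, cos -74.0°) = (0.961, 0.276). J is at the origin and Q lies 30.0 along u from J, so Q = 30.0·u = (8.27, -28.8). Tangency of A1 to both parallel lines with radius 7.8 puts P and K at J ± 7.8·n: P = (7.50, 2.15), K = (-7.50, -2.15). Equal radii place T and S the same way about Q: T = Q + 7.8·n = (15.8, -26.7), S = Q − 7.8·n = (0.771, -31.0). Then |JS| = |S − J| = 31.0.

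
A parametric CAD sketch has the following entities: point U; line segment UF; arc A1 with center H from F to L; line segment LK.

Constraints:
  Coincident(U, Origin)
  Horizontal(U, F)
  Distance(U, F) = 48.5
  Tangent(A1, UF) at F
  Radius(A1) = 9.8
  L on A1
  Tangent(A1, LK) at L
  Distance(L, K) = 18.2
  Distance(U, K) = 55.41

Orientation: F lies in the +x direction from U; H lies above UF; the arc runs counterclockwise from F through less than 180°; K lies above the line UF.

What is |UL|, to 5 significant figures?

58.635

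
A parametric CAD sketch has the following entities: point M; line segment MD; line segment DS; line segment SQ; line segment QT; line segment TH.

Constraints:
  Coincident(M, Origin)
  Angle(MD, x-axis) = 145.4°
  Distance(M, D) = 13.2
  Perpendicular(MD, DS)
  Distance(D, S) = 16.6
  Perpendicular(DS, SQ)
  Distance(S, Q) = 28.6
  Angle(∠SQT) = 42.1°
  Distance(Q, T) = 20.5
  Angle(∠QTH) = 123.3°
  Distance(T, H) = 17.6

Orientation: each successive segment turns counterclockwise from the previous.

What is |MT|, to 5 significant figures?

2.8625

M is at the origin; MD runs at 145.4° with length 13.2, so D = (-10.865, 7.4955). MD ⟂ DS, so DS runs at -124.60°; with |DS| = 16.6, S = (-20.292, -6.1685). DS ⟂ SQ, so SQ runs at -34.600°; with |SQ| = 28.6, Q = (3.2501, -22.409). ∠SQT = 42.1° gives QT at 103.30° from the x-axis; with |QT| = 20.5, T = (-1.4659, -2.4587). Then |MT| = |T − M| = 2.8625.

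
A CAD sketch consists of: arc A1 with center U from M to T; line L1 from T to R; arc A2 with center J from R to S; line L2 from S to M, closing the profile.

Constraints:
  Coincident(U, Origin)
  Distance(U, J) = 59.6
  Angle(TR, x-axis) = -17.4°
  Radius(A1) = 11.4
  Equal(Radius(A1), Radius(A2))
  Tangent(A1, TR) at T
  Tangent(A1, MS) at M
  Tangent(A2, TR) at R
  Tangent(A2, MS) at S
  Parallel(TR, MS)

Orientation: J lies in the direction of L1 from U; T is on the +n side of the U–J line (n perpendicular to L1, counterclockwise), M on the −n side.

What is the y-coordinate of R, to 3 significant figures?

-6.94

The slot axis is L1's direction at -17.4°, so u = (cos -17.4°, sin -17.4°) = (0.954, -0.299) and n = (−sin -17.4°, cos -17.4°) = (0.299, 0.954). U is at the origin and J lies 59.6 along u from U, so J = 59.6·u = (56.9, -17.8). Tangency of A1 to both parallel lines with radius 11.4 puts T and M at U ± 11.4·n: T = (3.41, 10.9), M = (-3.41, -10.9). Equal radii place R and S the same way about J: R = J + 11.4·n = (60.3, -6.94), S = J − 11.4·n = (53.5, -28.7). So R.y = -6.94.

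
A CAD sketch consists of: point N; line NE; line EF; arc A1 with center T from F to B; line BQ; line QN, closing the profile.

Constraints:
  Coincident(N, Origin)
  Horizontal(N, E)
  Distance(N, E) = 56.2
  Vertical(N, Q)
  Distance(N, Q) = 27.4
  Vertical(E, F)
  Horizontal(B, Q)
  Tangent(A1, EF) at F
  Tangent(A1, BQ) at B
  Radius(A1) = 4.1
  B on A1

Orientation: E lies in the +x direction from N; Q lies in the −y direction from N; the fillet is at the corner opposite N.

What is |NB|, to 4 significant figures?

58.87

N is at the origin; NE is horizontal with |NE| = 56.2 and E on the +x side, so E = (56.20, 0.000). NQ is vertical with |NQ| = 27.4 and Q on the −y side, so Q = (0.000, -27.40). The virtual corner opposite N is at (56.20, -27.40). Tangency of A1 to EF means the radius TF is perpendicular to EF and the tangent condition forces TB to be normal to BQ, with radius 4.1, so the center T sits 4.1 in from both sides at T = (52.10, -23.30). That places the tangent points at F = (56.20, -23.30) on EF and B = (52.10, -27.40) on BQ. Then |NB| = |B − N| = 58.87.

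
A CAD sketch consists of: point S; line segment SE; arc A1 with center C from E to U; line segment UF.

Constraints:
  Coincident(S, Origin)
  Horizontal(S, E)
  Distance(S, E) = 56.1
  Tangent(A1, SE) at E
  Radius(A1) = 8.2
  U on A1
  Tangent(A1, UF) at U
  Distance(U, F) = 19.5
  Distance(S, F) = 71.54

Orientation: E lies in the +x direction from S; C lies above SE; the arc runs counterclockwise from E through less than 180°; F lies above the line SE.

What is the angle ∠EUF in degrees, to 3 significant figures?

138°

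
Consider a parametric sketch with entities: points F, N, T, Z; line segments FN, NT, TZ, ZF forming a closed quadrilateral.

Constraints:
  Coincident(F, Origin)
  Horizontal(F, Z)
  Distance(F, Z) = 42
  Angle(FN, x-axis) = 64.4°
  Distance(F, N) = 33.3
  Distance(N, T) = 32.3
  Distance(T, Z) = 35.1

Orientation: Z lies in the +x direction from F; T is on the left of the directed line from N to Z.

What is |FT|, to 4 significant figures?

57.96

Checks: |NT| = 32.30 ✓; |TZ| = 35.10 ✓.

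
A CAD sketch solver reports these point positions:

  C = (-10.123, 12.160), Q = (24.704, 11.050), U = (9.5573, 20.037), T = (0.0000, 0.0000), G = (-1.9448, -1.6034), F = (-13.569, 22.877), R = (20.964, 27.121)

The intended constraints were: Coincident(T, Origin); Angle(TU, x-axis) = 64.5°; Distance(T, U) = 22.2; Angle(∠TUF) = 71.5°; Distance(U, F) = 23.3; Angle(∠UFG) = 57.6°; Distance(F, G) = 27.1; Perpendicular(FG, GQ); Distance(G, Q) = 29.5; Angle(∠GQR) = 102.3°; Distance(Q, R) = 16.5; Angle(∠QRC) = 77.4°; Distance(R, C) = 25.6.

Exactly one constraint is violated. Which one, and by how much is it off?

Distance(R, C) = 25.6 — off by 8.90.

T = (0.00, 0.00) ✓; TU at 64.50° ✓; |TU| = 22.20 ✓; ∠TUF = 71.50° ✓; |UF| = 23.30 ✓; ∠UFG = 57.60° ✓; |FG| = 27.10 ✓; ∠(FG, GQ) = 90.00° ✓; |GQ| = 29.50 ✓; ∠GQR = 102.3° ✓; |QR| = 16.50 ✓; ∠QRC = 77.40° ✓; |RC| = 34.50 ✗.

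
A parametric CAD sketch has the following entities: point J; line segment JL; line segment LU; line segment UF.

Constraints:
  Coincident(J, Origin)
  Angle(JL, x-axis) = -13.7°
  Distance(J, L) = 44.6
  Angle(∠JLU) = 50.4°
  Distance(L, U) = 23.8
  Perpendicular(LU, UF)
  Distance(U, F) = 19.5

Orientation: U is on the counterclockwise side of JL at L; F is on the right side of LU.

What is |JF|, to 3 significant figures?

54.1

J is at the origin; JL runs at -13.7° with length 44.6, so L = 44.6·(cos -13.7°, sin -13.7°) = (43.3, -10.6). ∠JLU = 50.4°, so LU runs at -13.7° + (180° − 50.4°) = 116° from the x-axis; with |LU| = 23.8, U = L + 23.8·(cos 116°, sin 116°) = (32.9, 10.8). LU ⟂ UF; with |UF| = 19.5 on the right of LU, F = U + 19.5·(0.900, 0.437) = (50.5, 19.4). Then |JF| = |F − J| = 54.1.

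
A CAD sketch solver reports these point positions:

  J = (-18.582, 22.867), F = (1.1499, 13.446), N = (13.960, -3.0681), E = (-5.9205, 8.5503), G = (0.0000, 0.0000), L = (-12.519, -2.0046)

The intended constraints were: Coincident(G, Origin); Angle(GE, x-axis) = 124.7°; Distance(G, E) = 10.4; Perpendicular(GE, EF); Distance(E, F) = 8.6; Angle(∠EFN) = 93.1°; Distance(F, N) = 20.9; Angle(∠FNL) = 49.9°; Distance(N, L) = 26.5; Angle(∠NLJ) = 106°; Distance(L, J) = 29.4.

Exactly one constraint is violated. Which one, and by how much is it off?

Distance(L, J) = 29.4 — off by 3.80.

G = (0.00, 0.00) ✓; GE at 124.7° ✓; |GE| = 10.40 ✓; ∠(GE, EF) = 90.00° ✓; |EF| = 8.600 ✓; ∠EFN = 93.10° ✓; |FN| = 20.90 ✓; ∠FNL = 49.90° ✓; |NL| = 26.50 ✓; ∠NLJ = 106.0° ✓; |LJ| = 25.60 ✗.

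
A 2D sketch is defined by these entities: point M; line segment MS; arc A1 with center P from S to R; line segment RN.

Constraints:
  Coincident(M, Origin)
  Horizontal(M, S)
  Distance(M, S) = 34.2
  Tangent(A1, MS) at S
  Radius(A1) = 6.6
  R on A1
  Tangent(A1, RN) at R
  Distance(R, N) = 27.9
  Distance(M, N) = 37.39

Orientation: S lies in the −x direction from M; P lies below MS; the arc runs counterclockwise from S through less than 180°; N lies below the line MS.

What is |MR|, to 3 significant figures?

40.6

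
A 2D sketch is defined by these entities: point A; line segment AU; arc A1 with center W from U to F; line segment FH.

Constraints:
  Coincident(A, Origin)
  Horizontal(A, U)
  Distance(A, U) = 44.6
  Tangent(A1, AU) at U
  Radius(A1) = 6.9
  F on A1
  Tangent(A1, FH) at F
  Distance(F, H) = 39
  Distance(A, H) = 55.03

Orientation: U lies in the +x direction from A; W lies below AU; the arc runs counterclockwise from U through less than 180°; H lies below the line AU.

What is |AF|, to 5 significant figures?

38.231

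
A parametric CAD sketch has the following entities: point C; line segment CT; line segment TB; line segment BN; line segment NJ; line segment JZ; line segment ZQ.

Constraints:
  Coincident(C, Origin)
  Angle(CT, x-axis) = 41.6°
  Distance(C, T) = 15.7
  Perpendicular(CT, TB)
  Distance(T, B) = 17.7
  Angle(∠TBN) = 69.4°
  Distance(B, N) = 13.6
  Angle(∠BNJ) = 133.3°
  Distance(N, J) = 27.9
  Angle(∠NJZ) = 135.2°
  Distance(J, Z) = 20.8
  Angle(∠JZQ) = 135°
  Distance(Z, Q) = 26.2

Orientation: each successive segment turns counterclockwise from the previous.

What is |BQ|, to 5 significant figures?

60.585

∠NJZ = 135.2° gives JZ at -26.300° from the x-axis; with |JZ| = 20.8, Z = (21.330, -23.982). ∠JZQ = 135.0° gives ZQ at 18.700° from the x-axis; with |ZQ| = 26.2, Q = (46.147, -15.582). Then |BQ| = |Q − B| = 60.585.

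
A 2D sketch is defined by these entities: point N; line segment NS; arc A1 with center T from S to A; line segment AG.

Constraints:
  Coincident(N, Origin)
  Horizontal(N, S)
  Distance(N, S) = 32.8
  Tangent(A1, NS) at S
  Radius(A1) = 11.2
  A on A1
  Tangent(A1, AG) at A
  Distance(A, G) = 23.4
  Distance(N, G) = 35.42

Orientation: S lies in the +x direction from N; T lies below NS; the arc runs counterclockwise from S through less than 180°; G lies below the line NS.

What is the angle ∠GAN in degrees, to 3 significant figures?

98.0°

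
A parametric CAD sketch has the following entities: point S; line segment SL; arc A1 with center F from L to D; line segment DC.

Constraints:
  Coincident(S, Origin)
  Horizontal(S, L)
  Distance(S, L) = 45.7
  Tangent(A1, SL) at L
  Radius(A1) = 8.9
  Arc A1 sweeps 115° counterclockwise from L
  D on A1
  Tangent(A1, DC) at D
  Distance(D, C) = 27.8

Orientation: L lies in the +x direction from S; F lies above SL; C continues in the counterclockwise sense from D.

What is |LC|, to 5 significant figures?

38.035

On A1, L sits at bearing -90° from F; a 115° counterclockwise sweep puts D at bearing 25°, so D = F + 8.9·(cos 25°, sin 25°) = (53.766, 12.661). Since A1 is tangent to DC there, FD ⟂ DC, so DC runs along (−sin 25°, cos 25°); with |DC| = 27.8, C = (42.017, 37.857). Then |LC| = |C − L| = 38.035.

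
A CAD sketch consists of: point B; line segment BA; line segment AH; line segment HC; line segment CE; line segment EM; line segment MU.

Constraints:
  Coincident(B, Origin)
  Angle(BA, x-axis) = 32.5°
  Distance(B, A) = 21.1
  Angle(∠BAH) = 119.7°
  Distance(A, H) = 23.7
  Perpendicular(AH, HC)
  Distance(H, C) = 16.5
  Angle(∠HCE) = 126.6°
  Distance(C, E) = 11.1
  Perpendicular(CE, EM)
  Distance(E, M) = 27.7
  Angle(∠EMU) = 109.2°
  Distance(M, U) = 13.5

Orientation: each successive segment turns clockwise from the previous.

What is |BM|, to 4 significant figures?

19.51

B is at the origin; BA runs at 32.5° with length 21.1, so A = (17.80, 11.34). ∠BAH = 119.7° gives AH at -27.80° from the x-axis; with |AH| = 23.7, H = (38.76, 0.2837). The perpendicularity gives HC at right angles to AH, so HC runs at -117.8°; with |HC| = 16.5, C = (31.06, -14.31). ∠HCE = 126.6° gives CE at -171.2° from the x-axis; with |CE| = 11.1, E = (20.10, -16.01). The perpendicularity gives EM at right angles to CE, so EM runs at 98.80°; with |EM| = 27.7, M = (15.86, 11.36). Then |BM| = |M − B| = 19.51.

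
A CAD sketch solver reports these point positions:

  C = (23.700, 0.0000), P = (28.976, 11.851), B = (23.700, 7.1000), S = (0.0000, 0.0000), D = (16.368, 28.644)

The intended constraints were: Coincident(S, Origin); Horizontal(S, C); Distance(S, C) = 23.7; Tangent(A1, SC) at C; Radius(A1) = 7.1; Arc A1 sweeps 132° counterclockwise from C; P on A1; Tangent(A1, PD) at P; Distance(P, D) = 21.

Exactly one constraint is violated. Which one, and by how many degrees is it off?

Tangent(A1, PD) at P — off by 5.10°.

S = (0.00, 0.00) ✓; S.y = 0.00, C.y = 0.00 ✓; |SC| = 23.70 ✓; ∠(BC, CS) = 90.00° ✓; |BC| = 7.100 ✓; bearing(B→P) − bearing(B→C) = 132.0° ✓; |BP| = 7.100 ✓; ∠(BP, PD) = 95.10° ✗; |PD| = 21.00 ✓.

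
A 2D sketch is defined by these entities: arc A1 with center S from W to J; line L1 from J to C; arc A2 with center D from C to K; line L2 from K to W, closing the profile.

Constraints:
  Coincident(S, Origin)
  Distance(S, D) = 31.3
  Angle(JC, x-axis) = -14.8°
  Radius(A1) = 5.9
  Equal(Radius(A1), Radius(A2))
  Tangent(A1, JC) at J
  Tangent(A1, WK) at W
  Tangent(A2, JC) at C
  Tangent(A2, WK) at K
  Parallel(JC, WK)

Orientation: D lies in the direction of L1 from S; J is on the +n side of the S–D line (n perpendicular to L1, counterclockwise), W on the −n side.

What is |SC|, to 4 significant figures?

31.85

Tangency of A1 to both parallel lines with radius 5.9 puts J and W at S ± 5.9·n: J = (1.507, 5.704), W = (-1.507, -5.704). Equal radii place C and K the same way about D: C = D + 5.9·n = (31.77, -2.291), K = D − 5.9·n = (28.75, -13.70). Then |SC| = |C − S| = 31.85.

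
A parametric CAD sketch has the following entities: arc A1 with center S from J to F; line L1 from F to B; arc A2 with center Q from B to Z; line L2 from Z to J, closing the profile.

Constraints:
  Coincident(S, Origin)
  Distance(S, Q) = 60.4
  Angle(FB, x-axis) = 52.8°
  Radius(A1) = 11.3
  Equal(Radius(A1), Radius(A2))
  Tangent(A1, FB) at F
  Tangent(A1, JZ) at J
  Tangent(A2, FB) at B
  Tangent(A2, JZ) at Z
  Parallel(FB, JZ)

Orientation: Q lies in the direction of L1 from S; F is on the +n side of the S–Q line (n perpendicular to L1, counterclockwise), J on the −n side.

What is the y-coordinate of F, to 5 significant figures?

6.8320

The slot axis is L1's direction at 52.8°, so u = (cos 52.8°, sin 52.8°) = (0.60460, 0.79653) and n = (−sin 52.8°, cos 52.8°) = (-0.79653, 0.60460). S is at the origin and Q lies 60.4 along u from S, so Q = 60.4·u = (36.518, 48.110). Tangency of A1 to both parallel lines with radius 11.3 puts F and J at S ± 11.3·n: F = (-9.0008, 6.8320), J = (9.0008, -6.8320). So F.y = 6.8320.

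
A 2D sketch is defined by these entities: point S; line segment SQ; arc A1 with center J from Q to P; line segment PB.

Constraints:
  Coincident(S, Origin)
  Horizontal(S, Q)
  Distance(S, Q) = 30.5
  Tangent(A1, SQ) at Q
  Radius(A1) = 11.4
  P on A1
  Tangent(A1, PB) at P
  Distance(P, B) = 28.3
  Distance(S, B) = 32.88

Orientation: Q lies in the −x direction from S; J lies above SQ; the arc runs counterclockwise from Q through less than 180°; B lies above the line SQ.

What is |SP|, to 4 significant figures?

21.24

Checks: |JP| = 11.40 ✓; ∠(JP, PB) = 90.00° ✓; |PB| = 28.30 ✓; |SB| = 32.88 ✓.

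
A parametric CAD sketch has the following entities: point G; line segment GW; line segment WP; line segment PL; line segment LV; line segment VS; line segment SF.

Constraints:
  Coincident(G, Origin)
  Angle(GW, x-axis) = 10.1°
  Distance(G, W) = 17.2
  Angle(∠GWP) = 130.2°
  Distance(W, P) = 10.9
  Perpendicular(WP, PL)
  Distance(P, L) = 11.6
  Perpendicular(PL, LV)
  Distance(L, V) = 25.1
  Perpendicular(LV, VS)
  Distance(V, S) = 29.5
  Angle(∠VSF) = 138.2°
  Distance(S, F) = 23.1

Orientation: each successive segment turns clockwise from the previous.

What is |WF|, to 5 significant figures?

35.141

G is at the origin; GW runs at 10.1° with length 17.2, so W = (16.933, 3.0163). ∠GWP = 130.2° gives WP at -39.700° from the x-axis; with |WP| = 10.9, P = (25.320, -3.9463). WP ⟂ PL, so PL runs at -129.70°; with |PL| = 11.6, L = (17.910, -12.871). PL is perpendicular to LV, so LV runs at 140.30°; with |LV| = 25.1, V = (-1.4017, 3.1618). The perpendicularity gives VS at right angles to LV, so VS runs at 50.300°; with |VS| = 29.5, S = (17.442, 25.859). ∠VSF = 138.2° gives SF at 8.5000° from the x-axis; with |SF| = 23.1, F = (40.288, 29.273). Then |WF| = |F − W| = 35.141.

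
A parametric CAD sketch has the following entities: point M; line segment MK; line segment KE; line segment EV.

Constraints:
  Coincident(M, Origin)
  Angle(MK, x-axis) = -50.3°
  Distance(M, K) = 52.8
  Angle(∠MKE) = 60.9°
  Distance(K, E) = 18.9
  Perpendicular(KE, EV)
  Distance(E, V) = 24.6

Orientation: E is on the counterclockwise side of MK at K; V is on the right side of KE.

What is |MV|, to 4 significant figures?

71.06

M is at the origin; MK runs at -50.3° with length 52.8, so K = 52.8·(cos -50.3°, sin -50.3°) = (33.73, -40.62). ∠MKE = 60.9°, so KE runs at -50.3° + (180° − 60.9°) = 68.80° from the x-axis; with |KE| = 18.9, E = K + 18.9·(cos 68.80°, sin 68.80°) = (40.56, -23.00). KE is perpendicular to EV; with |EV| = 24.6 on the right of KE, V = E + 24.6·(0.9323, -0.3616) = (63.50, -31.90). Then |MV| = |V − M| = 71.06.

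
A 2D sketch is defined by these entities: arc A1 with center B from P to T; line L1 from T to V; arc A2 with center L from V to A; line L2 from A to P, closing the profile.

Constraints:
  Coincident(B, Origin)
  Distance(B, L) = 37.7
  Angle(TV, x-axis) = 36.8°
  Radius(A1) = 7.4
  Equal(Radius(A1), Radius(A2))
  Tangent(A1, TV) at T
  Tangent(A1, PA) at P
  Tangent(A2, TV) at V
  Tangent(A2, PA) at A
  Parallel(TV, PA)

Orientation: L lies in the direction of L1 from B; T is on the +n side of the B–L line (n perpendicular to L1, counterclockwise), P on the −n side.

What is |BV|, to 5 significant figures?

38.419

The slot axis is L1's direction at 36.8°, so u = (cos 36.8°, sin 36.8°) = (0.80073, 0.59902) and n = (−sin 36.8°, cos 36.8°) = (-0.59902, 0.80073). B is at the origin and L lies 37.7 along u from B, so L = 37.7·u = (30.188, 22.583). Tangency of A1 to both parallel lines with radius 7.4 puts T and P at B ± 7.4·n: T = (-4.4328, 5.9254), P = (4.4328, -5.9254). Equal radii place V and A the same way about L: V = L + 7.4·n = (25.755, 28.509), A = L − 7.4·n = (34.620, 16.658). Then |BV| = |V − B| = 38.419.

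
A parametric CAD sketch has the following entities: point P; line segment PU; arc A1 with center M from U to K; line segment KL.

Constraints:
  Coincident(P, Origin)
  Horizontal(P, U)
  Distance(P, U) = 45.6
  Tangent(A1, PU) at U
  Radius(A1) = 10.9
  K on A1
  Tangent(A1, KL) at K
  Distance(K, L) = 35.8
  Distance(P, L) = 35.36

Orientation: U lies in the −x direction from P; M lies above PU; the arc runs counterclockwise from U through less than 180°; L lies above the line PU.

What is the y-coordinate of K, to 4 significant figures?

4.112

Checks: |MK| = 10.90 ✓; ∠(MK, KL) = 90.00° ✓; |KL| = 35.80 ✓; |PL| = 35.36 ✓.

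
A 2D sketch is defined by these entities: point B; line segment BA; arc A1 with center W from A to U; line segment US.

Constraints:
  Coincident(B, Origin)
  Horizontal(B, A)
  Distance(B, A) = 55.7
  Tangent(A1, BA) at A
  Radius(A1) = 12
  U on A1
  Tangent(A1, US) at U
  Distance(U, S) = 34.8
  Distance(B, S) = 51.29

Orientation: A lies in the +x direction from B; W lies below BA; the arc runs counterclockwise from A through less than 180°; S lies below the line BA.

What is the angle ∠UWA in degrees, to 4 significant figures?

68.84°

Checks: |WU| = 12.00 ✓; ∠(WU, US) = 90.00° ✓; |US| = 34.80 ✓; |BS| = 51.29 ✓.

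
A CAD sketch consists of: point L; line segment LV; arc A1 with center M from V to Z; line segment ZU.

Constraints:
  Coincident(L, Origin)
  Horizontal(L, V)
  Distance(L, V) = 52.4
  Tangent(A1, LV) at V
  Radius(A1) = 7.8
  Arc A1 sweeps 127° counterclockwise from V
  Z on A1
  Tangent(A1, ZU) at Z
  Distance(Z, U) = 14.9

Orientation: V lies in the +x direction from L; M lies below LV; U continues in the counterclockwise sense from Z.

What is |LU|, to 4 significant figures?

60.29

L is at the origin; LV is horizontal with |LV| = 52.4 and V on the +x side, so V = (52.40, 0.000). The tangent condition forces MV to be normal to LV, so M = V + (0, -7.8) = (52.40, -7.800). On A1, V sits at bearing 90° from M; a 127° counterclockwise sweep puts Z at bearing 217°, so Z = M + 7.8·(cos 217°, sin 217°) = (46.17, -12.49). The tangent condition forces MZ to be normal to ZU, so ZU runs along (−sin 217°, cos 217°); with |ZU| = 14.9, U = (55.14, -24.39). Then |LU| = |U − L| = 60.29.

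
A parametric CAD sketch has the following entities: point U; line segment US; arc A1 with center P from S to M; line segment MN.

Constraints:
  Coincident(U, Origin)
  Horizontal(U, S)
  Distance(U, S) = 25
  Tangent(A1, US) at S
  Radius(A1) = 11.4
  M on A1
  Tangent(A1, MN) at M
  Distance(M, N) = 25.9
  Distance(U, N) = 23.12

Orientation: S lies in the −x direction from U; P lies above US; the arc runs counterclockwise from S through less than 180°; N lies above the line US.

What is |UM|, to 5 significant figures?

16.934

Checks: |PM| = 11.40 ✓; ∠(PM, MN) = 90.00° ✓; |MN| = 25.90 ✓; |UN| = 23.12 ✓.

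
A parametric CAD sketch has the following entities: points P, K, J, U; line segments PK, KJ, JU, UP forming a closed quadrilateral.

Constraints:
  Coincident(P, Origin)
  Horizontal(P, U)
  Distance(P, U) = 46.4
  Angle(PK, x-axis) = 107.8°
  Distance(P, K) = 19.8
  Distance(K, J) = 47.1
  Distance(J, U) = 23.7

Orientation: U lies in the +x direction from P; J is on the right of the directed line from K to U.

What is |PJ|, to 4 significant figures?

30.93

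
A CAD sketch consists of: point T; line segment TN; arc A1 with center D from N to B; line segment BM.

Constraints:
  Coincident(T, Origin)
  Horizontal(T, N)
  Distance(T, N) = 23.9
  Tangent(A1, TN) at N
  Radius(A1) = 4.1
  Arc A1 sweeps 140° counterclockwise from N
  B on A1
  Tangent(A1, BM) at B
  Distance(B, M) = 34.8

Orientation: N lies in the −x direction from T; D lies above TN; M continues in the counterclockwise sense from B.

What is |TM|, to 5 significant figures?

56.332

T is at the origin; T and N share the same y with |TN| = 23.9 and N on the −x side, so N = (-23.900, 0.0000). Since A1 is tangent to TN there, DN ⟂ TN, so D = N + (0, 4.1) = (-23.900, 4.1000). On A1, N sits at bearing -90° from D; a 140° counterclockwise sweep puts B at bearing 50°, so B = D + 4.1·(cos 50°, sin 50°) = (-21.265, 7.2408). A1 meets BM tangentially, so DB is at right angles to BM, so BM runs along (−sin 50°, cos 50°); with |BM| = 34.8, M = (-47.923, 29.610). Then |TM| = |M − T| = 56.332.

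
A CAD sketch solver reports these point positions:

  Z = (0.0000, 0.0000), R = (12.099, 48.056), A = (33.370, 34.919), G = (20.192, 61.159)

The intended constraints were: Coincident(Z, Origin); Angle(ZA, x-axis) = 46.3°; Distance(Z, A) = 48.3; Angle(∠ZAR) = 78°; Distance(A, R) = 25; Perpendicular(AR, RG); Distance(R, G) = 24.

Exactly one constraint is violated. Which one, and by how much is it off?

Distance(R, G) = 24 — off by 8.60.

Z = (0.00, 0.00) ✓; ZA at 46.30° ✓; |ZA| = 48.30 ✓; ∠ZAR = 78.00° ✓; |AR| = 25.00 ✓; ∠(AR, RG) = 90.00° ✓; |RG| = 15.40 ✗.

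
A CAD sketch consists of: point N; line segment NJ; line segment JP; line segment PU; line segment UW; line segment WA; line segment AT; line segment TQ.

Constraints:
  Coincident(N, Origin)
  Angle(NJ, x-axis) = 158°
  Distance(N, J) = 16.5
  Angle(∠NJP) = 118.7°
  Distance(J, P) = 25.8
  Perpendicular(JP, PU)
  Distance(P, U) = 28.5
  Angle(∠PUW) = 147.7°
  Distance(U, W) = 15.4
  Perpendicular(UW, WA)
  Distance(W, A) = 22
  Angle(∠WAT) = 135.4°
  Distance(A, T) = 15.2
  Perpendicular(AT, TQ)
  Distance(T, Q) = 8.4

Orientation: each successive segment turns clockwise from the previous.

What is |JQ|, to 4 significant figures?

13.57

∠WAT = 135.4° gives AT at -160.2° from the x-axis; with |AT| = 15.2, T = (0.07767, 3.487). AT is perpendicular to TQ, so TQ runs at 109.8°; with |TQ| = 8.4, Q = (-2.768, 11.39). Then |JQ| = |Q − J| = 13.57.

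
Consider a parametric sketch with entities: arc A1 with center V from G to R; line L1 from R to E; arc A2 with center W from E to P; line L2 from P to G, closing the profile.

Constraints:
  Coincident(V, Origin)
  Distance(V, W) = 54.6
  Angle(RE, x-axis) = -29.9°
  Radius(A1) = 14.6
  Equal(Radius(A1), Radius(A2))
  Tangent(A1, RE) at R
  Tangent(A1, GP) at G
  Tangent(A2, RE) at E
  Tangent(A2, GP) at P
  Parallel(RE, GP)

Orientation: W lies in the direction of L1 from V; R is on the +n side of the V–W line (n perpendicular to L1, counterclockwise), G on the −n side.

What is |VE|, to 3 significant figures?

56.5

The slot axis is L1's direction at -29.9°, so u = (cos -29.9°, sin -29.9°) = (0.867, -0.498) and n = (−sin -29.9°, cos -29.9°) = (0.498, 0.867). V is at the origin and W lies 54.6 along u from V, so W = 54.6·u = (47.3, -27.2). Tangency of A1 to both parallel lines with radius 14.6 puts R and G at V ± 14.6·n: R = (7.28, 12.7), G = (-7.28, -12.7). Equal radii place E and P the same way about W: E = W + 14.6·n = (54.6, -14.6), P = W − 14.6·n = (40.1, -39.9). Then |VE| = |E − V| = 56.5.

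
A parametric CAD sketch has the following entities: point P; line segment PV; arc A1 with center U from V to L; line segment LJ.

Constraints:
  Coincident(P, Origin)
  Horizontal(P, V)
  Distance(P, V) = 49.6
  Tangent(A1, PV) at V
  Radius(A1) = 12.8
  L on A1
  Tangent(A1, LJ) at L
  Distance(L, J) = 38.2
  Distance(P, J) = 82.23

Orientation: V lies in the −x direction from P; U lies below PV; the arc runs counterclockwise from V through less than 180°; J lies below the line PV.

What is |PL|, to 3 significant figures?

63.5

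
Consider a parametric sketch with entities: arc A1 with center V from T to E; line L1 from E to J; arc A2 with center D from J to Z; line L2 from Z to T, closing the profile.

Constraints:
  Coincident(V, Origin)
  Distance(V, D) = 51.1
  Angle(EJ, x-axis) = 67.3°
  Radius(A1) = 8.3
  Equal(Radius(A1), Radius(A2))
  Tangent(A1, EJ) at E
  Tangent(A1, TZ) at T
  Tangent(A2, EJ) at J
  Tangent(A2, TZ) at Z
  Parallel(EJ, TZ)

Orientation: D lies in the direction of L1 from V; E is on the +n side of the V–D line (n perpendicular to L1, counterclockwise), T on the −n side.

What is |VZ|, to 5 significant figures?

51.770

The slot axis is L1's direction at 67.3°, so u = (cos 67.3°, sin 67.3°) = (0.38591, 0.92254) and n = (−sin 67.3°, cos 67.3°) = (-0.92254, 0.38591). V is at the origin and D lies 51.1 along u from V, so D = 51.1·u = (19.720, 47.142). Tangency of A1 to both parallel lines with radius 8.3 puts E and T at V ± 8.3·n: E = (-7.6571, 3.2030), T = (7.6571, -3.2030). Equal radii place J and Z the same way about D: J = D + 8.3·n = (12.063, 50.345), Z = D − 8.3·n = (27.377, 43.939). Then |VZ| = |Z − V| = 51.770.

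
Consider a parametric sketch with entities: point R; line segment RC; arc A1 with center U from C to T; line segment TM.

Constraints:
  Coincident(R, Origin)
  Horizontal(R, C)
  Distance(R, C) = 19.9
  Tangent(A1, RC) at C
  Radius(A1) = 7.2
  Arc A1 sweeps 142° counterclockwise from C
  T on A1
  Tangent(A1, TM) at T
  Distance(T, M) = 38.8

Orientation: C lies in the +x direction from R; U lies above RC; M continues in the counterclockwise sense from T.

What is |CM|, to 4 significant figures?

45.11

On A1, C sits at bearing -90° from U; a 142° counterclockwise sweep puts T at bearing 52°, so T = U + 7.2·(cos 52°, sin 52°) = (24.33, 12.87). Tangency of A1 to TM means the radius UT is perpendicular to TM, so TM runs along (−sin 52°, cos 52°); with |TM| = 38.8, M = (-6.242, 36.76). Then |CM| = |M − C| = 45.11.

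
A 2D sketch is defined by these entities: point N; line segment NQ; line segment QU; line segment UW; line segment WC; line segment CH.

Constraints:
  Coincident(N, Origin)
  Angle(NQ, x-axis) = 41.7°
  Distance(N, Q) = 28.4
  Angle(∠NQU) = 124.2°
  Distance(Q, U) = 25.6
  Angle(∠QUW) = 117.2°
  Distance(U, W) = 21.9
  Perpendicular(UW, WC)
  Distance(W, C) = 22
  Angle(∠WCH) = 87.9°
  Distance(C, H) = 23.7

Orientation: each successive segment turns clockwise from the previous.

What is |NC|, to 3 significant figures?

32.6

N is at the origin; NQ runs at 41.7° with length 28.4, so Q = (21.2, 18.9). ∠NQU = 124.2° gives QU at -14.1° from the x-axis; with |QU| = 25.6, U = (46.0, 12.7). ∠QUW = 117.2° gives UW at -76.9° from the x-axis; with |UW| = 21.9, W = (51.0, -8.67). The perpendicularity gives WC at right angles to UW, so WC runs at -167°; with |WC| = 22.0, C = (29.6, -13.7). Then |NC| = |C − N| = 32.6.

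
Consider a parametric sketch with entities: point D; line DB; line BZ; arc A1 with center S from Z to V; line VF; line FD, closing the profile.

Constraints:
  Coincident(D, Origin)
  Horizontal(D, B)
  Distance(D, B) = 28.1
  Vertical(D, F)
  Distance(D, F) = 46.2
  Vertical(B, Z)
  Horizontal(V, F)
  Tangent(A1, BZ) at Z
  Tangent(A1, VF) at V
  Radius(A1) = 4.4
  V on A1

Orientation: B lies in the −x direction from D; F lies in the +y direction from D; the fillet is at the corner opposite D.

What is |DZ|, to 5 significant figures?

50.367

The virtual corner opposite D is at (-28.100, 46.200). Tangency of A1 to BZ means the radius SZ is perpendicular to BZ and A1 meets VF tangentially, so SV is at right angles to VF, with radius 4.4, so the center S sits 4.4 in from both sides at S = (-23.700, 41.800). That places the tangent points at Z = (-28.100, 41.800) on BZ and V = (-23.700, 46.200) on VF. Then |DZ| = |Z − D| = 50.367.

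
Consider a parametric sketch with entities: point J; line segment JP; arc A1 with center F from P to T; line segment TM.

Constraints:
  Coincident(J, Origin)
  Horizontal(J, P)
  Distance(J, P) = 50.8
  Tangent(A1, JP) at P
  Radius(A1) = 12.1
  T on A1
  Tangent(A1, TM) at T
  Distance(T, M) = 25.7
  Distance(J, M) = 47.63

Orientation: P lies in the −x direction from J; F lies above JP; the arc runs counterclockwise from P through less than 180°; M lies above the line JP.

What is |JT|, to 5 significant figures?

40.121

Checks: ∠(FP, PJ) = 90.00° ✓; |FT| = 12.10 ✓; ∠(FT, TM) = 90.00° ✓; |TM| = 25.70 ✓; |JM| = 47.63 ✓.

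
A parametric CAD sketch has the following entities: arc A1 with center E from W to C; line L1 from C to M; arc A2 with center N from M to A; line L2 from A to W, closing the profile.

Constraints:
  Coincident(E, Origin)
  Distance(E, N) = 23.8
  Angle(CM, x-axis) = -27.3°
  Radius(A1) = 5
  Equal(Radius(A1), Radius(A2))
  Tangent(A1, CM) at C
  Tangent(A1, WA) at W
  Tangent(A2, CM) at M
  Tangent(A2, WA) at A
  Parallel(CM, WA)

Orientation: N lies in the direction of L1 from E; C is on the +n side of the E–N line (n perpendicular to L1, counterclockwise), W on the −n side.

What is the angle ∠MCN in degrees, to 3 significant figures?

11.9°

The slot axis is L1's direction at -27.3°, so u = (cos -27.3°, sin -27.3°) = (0.889, -0.459) and n = (−sin -27.3°, cos -27.3°) = (0.459, 0.889). E is at the origin and N lies 23.8 along u from E, so N = 23.8·u = (21.1, -10.9). Tangency of A1 to both parallel lines with radius 5.0 puts C and W at E ± 5.0·n: C = (2.29, 4.44), W = (-2.29, -4.44). Equal radii place M and A the same way about N: M = N + 5.0·n = (23.4, -6.47), A = N − 5.0·n = (18.9, -15.4). Then cos ∠MCN = CM·CN / (|CM||CN|), giving 11.9°.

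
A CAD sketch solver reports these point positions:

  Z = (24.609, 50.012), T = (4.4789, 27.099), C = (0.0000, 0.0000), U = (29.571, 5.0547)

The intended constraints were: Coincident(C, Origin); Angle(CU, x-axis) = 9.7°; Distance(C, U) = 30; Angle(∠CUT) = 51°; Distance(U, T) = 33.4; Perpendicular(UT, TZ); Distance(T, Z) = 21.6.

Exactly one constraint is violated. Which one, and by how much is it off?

Distance(T, Z) = 21.6 — off by 8.90.

C = (0.00, 0.00) ✓; CU at 9.700° ✓; |CU| = 30.00 ✓; ∠CUT = 51.00° ✓; |UT| = 33.40 ✓; ∠(UT, TZ) = 90.00° ✓; |TZ| = 30.50 ✗.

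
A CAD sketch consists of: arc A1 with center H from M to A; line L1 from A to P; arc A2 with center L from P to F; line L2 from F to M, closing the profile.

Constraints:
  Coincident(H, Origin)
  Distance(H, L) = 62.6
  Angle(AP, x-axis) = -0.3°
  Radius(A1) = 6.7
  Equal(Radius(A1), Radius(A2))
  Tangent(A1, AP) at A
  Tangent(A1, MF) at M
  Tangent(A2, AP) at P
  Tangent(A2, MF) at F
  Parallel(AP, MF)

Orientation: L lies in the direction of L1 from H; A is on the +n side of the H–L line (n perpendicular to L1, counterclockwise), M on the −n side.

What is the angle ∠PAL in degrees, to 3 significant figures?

6.11°

The slot axis is L1's direction at -0.3°, so u = (cos -0.3°, sin -0.3°) = (1.00, -0.00524) and n = (−sin -0.3°, cos -0.3°) = (0.00524, 1.00). H is at the origin and L lies 62.6 along u from H, so L = 62.6·u = (62.6, -0.328). Tangency of A1 to both parallel lines with radius 6.7 puts A and M at H ± 6.7·n: A = (0.0351, 6.70), M = (-0.0351, -6.70). Equal radii place P and F the same way about L: P = L + 6.7·n = (62.6, 6.37), F = L − 6.7·n = (62.6, -7.03). Then cos ∠PAL = AP·AL / (|AP||AL|), giving 6.11°.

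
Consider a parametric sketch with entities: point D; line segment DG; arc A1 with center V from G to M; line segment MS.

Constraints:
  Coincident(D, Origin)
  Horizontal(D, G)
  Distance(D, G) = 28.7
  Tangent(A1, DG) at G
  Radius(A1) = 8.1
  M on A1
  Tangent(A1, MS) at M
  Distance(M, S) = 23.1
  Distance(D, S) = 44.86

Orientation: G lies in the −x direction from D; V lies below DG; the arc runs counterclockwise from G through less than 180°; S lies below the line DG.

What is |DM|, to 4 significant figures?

37.92

Checks: |VM| = 8.100 ✓; ∠(VM, MS) = 90.00° ✓; |MS| = 23.10 ✓; |DS| = 44.86 ✓.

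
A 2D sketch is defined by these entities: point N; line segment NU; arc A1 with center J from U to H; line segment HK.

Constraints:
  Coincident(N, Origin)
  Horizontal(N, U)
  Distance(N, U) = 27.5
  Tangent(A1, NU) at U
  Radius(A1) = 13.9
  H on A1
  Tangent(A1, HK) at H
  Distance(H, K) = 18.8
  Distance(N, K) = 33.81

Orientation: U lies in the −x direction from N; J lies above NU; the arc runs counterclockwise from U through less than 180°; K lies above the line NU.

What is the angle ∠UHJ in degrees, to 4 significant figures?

47.26°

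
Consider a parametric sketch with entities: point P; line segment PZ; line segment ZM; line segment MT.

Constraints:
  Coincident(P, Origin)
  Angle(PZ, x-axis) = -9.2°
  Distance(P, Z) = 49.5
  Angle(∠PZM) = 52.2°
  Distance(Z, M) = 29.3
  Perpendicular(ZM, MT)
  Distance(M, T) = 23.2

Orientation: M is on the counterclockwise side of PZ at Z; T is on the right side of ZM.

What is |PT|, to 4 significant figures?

62.32

P is at the origin; PZ runs at -9.2° with length 49.5, so Z = 49.5·(cos -9.2°, sin -9.2°) = (48.86, -7.914). ∠PZM = 52.2°, so ZM runs at -9.2° + (180° − 52.2°) = 118.6° from the x-axis; with |ZM| = 29.3, M = Z + 29.3·(cos 118.6°, sin 118.6°) = (34.84, 17.81). ZM is perpendicular to MT; with |MT| = 23.2 on the right of ZM, T = M + 23.2·(0.8780, 0.4787) = (55.21, 28.92). Then |PT| = |T − P| = 62.32.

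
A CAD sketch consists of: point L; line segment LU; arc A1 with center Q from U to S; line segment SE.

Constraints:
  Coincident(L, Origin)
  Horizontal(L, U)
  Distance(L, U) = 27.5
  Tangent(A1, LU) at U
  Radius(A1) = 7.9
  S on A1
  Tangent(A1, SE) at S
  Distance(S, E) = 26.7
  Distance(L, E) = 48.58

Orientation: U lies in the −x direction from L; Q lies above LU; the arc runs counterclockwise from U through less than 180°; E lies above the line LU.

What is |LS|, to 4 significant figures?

23.72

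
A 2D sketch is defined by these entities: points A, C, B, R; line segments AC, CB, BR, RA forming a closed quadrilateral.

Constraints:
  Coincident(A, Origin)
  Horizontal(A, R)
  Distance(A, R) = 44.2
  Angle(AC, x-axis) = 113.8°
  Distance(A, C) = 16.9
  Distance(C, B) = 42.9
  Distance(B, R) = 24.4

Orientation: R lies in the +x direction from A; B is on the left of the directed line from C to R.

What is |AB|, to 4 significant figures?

42.14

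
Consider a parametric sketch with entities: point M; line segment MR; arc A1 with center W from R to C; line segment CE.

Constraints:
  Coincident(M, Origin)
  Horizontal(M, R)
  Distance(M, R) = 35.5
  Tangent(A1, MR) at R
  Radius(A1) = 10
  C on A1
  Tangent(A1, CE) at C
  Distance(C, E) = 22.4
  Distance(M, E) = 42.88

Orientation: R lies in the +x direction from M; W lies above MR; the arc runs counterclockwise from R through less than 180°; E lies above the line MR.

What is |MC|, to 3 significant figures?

46.0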